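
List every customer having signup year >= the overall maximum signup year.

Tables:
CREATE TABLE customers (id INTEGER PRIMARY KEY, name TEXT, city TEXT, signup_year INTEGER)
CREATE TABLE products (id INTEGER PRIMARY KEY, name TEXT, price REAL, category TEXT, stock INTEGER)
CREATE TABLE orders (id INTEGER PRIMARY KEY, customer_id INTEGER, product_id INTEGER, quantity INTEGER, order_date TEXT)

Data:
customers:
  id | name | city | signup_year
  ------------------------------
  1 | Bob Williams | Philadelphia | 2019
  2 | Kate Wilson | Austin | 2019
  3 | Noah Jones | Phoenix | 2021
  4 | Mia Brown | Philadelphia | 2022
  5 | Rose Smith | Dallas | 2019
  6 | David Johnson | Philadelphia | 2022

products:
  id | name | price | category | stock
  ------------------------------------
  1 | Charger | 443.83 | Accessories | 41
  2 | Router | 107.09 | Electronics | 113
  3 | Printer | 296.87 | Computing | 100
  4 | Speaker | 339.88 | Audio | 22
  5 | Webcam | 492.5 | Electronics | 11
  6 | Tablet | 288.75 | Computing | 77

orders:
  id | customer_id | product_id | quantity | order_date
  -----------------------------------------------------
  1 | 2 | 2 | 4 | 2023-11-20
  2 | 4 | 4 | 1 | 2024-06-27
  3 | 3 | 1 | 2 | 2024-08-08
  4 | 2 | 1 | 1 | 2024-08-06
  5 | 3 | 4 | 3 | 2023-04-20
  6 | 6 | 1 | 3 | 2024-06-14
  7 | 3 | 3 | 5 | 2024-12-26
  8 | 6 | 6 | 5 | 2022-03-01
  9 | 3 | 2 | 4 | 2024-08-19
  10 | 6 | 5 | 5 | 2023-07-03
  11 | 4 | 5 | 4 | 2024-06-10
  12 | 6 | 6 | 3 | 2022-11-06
SELECT name, signup_year FROM customers WHERE signup_year >= (SELECT MAX(signup_year) FROM customers)

Execution result:
name | signup_year
Mia Brown | 2022
David Johnson | 2022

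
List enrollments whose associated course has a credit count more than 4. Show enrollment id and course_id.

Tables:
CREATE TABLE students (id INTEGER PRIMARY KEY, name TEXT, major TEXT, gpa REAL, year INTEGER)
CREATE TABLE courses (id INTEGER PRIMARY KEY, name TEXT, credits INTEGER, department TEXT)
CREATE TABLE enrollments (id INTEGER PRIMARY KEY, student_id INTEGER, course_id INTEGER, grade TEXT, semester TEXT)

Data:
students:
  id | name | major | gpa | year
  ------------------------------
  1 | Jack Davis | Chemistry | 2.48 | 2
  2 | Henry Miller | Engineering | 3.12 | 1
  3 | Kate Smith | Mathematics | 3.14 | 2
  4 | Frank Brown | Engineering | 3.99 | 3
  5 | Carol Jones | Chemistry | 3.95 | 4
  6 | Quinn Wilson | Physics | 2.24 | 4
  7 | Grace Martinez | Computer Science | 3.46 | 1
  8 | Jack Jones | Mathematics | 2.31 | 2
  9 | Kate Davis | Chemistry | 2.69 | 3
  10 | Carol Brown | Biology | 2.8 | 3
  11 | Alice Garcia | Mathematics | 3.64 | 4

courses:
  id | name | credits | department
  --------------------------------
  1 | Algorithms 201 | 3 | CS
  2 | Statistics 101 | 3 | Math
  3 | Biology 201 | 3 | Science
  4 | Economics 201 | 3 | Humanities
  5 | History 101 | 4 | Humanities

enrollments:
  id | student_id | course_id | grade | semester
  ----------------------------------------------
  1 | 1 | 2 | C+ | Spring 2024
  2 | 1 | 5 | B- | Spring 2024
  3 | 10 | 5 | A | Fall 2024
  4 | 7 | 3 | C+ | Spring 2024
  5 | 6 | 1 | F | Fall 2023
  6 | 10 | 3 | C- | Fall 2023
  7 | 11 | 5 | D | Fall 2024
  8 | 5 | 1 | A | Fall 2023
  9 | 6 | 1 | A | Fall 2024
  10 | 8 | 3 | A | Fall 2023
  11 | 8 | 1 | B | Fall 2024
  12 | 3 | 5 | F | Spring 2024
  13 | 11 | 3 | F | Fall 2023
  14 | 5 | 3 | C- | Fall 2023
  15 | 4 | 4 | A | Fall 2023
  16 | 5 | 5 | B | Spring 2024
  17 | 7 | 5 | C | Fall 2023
SELECT id, course_id FROM enrollments WHERE course_id IN (SELECT id FROM courses WHERE credits > 4)

Execution result:
(no rows)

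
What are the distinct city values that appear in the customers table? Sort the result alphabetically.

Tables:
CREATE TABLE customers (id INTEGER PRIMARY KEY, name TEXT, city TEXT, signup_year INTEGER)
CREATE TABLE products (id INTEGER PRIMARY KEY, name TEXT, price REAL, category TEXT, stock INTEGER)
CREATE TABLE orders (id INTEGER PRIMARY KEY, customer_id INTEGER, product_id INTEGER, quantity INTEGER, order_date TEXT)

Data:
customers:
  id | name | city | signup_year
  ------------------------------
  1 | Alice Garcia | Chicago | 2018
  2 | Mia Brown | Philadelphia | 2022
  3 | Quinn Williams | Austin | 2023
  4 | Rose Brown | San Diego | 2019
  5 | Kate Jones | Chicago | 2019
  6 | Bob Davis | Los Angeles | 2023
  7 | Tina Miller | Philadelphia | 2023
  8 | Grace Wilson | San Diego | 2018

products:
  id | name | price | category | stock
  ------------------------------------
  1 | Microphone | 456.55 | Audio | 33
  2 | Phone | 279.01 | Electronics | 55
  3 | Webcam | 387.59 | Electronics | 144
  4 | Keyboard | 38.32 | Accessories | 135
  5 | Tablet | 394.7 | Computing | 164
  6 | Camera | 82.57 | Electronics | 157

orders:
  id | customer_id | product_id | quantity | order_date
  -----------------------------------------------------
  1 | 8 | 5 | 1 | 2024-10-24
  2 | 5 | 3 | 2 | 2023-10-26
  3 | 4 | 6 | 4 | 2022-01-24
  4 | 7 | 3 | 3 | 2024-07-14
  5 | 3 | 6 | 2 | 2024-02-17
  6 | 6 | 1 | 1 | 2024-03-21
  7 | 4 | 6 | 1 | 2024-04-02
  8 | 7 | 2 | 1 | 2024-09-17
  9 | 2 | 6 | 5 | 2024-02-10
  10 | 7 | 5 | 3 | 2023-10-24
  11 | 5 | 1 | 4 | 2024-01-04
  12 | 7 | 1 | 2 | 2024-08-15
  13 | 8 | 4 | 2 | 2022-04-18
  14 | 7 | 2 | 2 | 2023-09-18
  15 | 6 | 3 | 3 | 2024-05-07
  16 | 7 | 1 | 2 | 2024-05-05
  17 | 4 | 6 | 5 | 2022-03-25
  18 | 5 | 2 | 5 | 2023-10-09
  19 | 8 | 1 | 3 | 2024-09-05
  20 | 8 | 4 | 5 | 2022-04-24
SELECT DISTINCT city FROM customers ORDER BY city

Execution result:
city
Austin
Chicago
Los Angeles
Philadelphia
San Diego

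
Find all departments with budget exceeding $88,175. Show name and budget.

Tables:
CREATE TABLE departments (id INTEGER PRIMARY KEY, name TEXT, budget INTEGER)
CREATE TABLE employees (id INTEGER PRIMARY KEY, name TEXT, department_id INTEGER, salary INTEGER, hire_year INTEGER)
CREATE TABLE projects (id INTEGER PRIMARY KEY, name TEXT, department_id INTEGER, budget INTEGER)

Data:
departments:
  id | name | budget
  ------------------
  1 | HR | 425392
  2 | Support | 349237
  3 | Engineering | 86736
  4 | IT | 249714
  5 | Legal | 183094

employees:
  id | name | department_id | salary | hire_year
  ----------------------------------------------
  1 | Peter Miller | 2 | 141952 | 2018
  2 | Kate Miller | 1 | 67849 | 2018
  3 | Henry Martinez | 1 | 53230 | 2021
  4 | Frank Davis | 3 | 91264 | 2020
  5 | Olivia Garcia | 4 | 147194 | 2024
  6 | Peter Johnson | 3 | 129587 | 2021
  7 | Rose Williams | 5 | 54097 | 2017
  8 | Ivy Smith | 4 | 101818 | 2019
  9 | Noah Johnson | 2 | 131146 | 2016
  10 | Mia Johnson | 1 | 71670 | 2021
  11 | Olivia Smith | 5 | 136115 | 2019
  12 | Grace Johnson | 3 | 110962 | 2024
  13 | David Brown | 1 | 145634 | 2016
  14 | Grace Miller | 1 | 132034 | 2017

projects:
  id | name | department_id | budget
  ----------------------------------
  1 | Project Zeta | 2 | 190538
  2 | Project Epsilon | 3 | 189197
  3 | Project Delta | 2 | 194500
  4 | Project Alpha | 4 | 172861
SELECT name, budget FROM departments WHERE budget > 88175

Execution result:
name | budget
HR | 425392
Support | 349237
IT | 249714
Legal | 183094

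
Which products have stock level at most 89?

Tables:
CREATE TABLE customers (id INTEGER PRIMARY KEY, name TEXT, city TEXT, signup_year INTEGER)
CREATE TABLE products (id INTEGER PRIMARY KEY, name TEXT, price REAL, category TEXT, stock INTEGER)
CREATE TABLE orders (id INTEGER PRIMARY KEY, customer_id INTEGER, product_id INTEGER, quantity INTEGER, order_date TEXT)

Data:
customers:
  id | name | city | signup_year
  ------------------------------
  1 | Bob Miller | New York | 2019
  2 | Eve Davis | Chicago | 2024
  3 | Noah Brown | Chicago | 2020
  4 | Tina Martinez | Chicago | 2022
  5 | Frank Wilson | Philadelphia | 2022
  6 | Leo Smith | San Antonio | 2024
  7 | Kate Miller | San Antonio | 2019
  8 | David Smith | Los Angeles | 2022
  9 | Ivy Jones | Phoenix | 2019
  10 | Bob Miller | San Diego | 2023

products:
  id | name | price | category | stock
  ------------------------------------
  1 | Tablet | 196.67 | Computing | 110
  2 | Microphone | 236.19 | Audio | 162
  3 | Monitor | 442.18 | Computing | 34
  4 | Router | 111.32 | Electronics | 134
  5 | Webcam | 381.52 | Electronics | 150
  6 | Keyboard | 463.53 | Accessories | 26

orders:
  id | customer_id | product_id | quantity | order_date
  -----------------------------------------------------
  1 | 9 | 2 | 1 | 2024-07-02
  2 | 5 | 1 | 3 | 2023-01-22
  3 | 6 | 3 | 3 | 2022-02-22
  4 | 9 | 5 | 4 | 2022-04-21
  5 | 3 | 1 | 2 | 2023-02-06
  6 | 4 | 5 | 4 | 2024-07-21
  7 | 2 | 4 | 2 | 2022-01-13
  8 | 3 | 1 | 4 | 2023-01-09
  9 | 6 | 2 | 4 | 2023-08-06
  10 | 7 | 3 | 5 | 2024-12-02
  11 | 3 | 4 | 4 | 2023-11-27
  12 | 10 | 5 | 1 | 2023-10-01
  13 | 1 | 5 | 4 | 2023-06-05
SELECT name, stock FROM products WHERE stock <= 89

Execution result:
name | stock
Monitor | 34
Keyboard | 26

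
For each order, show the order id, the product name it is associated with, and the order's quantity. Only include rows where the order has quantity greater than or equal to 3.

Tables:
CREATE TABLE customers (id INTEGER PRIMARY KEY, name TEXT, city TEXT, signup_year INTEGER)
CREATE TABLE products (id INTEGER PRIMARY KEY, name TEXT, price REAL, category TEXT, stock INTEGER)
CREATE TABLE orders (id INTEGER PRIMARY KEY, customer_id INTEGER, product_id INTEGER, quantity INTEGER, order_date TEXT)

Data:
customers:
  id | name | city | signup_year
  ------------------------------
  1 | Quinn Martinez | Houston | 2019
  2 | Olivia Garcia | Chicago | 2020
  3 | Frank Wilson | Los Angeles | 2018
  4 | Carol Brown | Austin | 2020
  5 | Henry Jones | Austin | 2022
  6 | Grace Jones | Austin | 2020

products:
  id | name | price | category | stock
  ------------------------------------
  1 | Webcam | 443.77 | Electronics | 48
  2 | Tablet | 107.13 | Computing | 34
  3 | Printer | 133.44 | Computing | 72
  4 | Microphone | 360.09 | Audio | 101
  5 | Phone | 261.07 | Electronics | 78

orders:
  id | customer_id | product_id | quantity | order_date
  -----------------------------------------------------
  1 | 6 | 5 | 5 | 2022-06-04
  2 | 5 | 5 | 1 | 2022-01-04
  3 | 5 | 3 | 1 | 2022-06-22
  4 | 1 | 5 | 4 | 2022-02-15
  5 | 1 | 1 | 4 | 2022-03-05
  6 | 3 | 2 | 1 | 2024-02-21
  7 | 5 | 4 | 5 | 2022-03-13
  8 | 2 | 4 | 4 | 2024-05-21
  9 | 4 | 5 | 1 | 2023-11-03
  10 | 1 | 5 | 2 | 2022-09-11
SELECT c.id, p.name AS product, c.quantity FROM orders c JOIN products p ON c.product_id = p.id WHERE c.quantity >= 3

Execution result:
id | product | quantity
1 | Phone | 5
4 | Phone | 4
5 | Webcam | 4
7 | Microphone | 5
8 | Microphone | 4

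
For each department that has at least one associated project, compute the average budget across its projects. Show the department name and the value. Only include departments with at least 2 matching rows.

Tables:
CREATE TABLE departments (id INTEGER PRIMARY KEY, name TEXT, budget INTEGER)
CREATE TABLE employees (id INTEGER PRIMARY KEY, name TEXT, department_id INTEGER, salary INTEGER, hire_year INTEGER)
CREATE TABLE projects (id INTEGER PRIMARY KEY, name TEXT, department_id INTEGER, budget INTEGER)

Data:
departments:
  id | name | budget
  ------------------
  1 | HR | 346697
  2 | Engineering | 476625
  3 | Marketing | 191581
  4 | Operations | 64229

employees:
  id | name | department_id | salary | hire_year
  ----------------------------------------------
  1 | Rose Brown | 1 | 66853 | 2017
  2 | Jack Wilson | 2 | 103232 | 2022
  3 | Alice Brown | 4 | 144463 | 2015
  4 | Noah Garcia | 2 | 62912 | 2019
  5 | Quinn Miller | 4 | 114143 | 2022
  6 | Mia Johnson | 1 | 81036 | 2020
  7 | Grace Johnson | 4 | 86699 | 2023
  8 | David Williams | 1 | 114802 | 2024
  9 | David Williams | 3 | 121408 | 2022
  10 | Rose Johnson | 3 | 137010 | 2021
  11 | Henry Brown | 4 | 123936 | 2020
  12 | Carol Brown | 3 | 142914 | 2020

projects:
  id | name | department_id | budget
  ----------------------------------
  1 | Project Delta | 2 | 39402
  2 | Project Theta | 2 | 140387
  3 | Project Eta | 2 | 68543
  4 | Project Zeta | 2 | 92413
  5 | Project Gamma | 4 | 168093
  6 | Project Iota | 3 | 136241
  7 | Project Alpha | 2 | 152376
SELECT p.name, AVG(c.budget) AS avg_budget FROM projects c JOIN departments p ON c.department_id = p.id GROUP BY p.id, p.name HAVING COUNT(*) >= 2

Execution result:
name | avg_budget
Engineering | 98624.20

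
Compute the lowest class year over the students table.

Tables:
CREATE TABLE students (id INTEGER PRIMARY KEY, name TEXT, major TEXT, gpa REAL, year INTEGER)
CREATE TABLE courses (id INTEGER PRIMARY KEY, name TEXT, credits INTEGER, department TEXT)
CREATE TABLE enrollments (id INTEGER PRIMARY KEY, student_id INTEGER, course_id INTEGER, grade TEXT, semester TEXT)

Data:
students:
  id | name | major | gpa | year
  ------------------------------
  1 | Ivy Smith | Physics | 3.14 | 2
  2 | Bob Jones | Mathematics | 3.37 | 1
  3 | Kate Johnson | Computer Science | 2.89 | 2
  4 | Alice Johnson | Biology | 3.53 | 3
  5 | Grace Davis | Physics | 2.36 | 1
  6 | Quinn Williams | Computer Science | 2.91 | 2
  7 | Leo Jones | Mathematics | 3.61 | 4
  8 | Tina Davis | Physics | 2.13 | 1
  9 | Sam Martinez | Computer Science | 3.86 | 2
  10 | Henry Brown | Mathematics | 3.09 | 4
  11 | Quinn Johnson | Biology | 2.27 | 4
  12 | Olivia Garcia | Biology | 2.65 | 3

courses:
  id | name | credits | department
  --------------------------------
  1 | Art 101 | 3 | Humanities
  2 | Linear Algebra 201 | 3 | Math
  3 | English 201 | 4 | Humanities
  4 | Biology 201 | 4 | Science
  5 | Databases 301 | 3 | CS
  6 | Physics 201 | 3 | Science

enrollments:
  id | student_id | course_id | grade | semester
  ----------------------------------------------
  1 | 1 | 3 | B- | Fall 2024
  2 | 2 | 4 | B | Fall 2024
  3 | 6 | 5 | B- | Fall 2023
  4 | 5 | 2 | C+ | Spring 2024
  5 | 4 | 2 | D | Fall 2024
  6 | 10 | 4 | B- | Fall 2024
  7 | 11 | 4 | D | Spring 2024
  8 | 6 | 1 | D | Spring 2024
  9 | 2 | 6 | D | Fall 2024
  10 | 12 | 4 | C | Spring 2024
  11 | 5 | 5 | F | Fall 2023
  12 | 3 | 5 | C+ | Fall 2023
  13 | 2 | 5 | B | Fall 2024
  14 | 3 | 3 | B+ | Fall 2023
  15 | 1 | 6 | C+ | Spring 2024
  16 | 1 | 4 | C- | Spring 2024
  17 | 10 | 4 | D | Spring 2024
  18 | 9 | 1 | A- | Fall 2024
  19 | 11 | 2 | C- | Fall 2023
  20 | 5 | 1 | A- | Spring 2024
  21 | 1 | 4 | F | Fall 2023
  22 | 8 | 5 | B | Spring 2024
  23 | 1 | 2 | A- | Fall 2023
SELECT MIN(year) FROM students

Execution result:
1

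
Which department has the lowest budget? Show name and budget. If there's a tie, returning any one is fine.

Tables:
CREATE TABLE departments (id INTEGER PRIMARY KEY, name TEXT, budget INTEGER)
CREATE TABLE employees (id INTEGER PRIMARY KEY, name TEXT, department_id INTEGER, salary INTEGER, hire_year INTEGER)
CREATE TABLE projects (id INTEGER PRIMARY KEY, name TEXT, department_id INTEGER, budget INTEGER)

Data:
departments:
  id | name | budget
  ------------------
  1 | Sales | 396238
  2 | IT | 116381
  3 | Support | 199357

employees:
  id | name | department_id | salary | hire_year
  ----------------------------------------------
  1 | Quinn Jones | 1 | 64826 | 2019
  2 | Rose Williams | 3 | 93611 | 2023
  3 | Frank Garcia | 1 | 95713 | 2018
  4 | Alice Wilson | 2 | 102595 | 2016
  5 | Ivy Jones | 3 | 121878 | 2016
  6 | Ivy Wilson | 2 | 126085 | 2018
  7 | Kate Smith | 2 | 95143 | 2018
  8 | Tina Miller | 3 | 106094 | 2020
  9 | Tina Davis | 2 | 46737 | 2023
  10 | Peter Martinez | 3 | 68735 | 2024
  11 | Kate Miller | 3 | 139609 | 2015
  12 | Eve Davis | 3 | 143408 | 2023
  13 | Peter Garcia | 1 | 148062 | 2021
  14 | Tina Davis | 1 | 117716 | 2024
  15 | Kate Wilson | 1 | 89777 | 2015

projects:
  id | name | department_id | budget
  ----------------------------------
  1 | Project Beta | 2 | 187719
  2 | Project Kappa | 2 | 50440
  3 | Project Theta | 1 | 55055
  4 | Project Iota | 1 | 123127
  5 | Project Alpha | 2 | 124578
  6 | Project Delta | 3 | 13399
SELECT name, budget FROM departments ORDER BY budget ASC LIMIT 1

Execution result:
name | budget
IT | 116381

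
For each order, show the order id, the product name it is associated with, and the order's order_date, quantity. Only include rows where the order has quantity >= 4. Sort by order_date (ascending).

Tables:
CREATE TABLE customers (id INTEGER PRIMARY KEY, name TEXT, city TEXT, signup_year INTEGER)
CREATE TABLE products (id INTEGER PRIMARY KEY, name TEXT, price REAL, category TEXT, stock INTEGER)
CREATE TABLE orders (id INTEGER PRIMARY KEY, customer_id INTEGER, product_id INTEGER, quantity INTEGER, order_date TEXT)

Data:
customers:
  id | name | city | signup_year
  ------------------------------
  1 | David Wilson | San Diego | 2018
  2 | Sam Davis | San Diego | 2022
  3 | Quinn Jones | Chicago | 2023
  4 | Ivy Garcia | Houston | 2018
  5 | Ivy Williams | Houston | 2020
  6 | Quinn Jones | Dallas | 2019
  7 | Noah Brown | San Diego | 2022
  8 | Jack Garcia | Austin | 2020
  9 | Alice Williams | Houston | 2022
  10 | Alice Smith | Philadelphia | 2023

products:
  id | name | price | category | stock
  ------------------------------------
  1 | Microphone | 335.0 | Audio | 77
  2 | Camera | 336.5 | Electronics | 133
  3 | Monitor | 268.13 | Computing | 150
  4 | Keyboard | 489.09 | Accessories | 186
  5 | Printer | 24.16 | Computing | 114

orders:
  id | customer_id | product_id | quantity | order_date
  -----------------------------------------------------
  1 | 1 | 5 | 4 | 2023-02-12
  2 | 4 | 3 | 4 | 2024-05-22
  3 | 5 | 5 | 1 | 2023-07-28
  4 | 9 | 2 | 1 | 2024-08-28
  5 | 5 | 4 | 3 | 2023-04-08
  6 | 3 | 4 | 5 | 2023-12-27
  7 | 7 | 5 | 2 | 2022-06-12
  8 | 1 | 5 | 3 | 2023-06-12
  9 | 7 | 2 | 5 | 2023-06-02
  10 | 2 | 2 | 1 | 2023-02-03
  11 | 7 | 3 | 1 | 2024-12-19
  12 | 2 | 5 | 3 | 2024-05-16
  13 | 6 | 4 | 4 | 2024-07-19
SELECT c.id, p.name AS product, c.order_date, c.quantity FROM orders c JOIN products p ON c.product_id = p.id WHERE c.quantity >= 4 ORDER BY c.order_date ASC

Execution result:
id | product | order_date | quantity
1 | Printer | 2023-02-12 | 4
9 | Camera | 2023-06-02 | 5
6 | Keyboard | 2023-12-27 | 5
2 | Monitor | 2024-05-22 | 4
13 | Keyboard | 2024-07-19 | 4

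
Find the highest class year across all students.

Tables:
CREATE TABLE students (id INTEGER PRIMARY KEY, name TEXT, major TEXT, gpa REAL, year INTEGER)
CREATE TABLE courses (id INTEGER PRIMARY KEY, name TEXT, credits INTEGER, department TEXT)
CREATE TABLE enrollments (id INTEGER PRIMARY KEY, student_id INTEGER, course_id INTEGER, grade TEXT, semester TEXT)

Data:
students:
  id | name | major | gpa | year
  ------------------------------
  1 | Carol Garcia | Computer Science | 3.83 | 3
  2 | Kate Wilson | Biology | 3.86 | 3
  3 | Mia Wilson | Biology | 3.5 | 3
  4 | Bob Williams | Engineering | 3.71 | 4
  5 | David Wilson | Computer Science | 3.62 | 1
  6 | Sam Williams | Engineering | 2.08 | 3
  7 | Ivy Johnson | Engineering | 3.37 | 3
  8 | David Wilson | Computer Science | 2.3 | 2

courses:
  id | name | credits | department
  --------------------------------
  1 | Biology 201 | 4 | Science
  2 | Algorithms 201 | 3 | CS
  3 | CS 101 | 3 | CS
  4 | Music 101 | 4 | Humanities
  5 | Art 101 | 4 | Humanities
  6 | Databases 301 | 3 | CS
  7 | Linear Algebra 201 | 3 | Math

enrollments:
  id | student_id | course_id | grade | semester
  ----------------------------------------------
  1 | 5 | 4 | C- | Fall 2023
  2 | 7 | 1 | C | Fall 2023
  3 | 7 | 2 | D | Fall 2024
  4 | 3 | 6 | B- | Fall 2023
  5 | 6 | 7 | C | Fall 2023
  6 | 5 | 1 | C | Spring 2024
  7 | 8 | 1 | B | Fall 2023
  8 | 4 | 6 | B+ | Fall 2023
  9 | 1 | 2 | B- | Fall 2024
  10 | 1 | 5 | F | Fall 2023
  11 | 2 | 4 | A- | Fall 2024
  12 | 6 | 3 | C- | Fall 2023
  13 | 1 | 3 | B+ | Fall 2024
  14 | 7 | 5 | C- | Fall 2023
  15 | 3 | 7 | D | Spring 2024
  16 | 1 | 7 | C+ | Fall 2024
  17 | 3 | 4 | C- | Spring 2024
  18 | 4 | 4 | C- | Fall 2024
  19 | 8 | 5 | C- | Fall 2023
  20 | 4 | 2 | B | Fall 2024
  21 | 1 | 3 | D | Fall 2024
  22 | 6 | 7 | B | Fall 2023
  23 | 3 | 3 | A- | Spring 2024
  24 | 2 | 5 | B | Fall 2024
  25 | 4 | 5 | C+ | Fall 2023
SELECT MAX(year) FROM students

Execution result:
4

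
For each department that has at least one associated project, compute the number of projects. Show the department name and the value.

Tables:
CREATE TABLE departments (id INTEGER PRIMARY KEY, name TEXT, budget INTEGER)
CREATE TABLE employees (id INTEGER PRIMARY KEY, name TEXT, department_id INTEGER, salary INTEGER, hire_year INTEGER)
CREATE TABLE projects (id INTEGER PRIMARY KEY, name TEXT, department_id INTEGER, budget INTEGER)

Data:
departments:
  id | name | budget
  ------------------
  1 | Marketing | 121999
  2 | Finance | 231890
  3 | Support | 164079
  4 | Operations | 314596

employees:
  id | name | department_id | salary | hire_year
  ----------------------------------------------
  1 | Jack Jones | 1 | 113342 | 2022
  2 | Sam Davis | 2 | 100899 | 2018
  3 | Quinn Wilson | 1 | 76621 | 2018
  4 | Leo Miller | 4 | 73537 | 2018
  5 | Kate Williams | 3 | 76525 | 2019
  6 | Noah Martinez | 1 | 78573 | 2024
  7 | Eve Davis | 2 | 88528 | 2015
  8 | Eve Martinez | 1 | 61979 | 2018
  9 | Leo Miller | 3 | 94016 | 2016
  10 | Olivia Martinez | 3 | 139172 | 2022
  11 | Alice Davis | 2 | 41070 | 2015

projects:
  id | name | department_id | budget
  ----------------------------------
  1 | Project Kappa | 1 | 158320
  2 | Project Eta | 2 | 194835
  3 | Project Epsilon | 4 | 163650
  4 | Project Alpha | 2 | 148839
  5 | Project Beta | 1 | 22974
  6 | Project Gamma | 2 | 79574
SELECT p.name, COUNT(*) AS n FROM projects c JOIN departments p ON c.department_id = p.id GROUP BY p.id, p.name

Execution result:
name | n
Marketing | 2
Finance | 3
Operations | 1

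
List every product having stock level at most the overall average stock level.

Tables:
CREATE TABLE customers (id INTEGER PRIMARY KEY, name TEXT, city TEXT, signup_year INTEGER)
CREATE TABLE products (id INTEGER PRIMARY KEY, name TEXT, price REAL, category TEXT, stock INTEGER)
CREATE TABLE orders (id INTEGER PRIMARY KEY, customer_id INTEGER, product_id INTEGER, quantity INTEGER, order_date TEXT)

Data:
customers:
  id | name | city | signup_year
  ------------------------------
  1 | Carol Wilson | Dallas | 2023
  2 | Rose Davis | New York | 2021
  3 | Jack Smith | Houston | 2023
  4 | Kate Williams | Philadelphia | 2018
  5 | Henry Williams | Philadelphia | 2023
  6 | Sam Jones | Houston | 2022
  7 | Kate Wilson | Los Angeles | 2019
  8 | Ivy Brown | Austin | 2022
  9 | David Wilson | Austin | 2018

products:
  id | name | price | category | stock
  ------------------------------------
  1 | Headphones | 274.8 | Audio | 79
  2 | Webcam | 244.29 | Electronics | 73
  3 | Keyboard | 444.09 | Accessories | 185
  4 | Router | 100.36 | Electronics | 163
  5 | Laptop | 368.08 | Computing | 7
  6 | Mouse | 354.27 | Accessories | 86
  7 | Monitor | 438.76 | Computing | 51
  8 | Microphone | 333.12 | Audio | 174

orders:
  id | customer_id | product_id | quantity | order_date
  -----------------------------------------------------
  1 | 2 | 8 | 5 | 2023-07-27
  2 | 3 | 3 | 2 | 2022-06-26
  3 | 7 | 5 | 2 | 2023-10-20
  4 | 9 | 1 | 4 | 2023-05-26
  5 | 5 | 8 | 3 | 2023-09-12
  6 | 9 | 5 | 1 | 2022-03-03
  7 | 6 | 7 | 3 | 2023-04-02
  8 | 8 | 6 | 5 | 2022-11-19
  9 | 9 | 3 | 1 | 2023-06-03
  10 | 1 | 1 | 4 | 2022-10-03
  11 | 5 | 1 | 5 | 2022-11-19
SELECT name, stock FROM products WHERE stock <= (SELECT AVG(stock) FROM products)

Execution result:
name | stock
Headphones | 79
Webcam | 73
Laptop | 7
Mouse | 86
Monitor | 51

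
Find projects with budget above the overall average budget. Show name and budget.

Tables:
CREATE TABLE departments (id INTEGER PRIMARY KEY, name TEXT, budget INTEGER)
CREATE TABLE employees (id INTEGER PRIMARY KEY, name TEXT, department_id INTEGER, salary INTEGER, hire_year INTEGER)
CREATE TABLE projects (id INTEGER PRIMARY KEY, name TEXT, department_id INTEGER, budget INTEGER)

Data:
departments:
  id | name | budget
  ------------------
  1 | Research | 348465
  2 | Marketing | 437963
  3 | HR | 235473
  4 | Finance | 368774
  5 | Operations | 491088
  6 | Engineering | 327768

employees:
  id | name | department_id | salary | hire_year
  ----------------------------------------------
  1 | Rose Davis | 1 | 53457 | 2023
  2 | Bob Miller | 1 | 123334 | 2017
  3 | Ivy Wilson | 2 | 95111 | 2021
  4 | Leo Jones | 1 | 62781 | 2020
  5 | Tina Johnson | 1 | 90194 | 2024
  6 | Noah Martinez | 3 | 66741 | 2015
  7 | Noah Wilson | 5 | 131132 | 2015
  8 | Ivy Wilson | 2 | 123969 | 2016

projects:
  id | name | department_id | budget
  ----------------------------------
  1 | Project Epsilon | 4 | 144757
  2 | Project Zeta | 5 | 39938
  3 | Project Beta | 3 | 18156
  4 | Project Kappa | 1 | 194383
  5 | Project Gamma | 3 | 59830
SELECT name, budget FROM projects WHERE budget > (SELECT AVG(budget) FROM projects)

Execution result:
name | budget
Project Epsilon | 144757
Project Kappa | 194383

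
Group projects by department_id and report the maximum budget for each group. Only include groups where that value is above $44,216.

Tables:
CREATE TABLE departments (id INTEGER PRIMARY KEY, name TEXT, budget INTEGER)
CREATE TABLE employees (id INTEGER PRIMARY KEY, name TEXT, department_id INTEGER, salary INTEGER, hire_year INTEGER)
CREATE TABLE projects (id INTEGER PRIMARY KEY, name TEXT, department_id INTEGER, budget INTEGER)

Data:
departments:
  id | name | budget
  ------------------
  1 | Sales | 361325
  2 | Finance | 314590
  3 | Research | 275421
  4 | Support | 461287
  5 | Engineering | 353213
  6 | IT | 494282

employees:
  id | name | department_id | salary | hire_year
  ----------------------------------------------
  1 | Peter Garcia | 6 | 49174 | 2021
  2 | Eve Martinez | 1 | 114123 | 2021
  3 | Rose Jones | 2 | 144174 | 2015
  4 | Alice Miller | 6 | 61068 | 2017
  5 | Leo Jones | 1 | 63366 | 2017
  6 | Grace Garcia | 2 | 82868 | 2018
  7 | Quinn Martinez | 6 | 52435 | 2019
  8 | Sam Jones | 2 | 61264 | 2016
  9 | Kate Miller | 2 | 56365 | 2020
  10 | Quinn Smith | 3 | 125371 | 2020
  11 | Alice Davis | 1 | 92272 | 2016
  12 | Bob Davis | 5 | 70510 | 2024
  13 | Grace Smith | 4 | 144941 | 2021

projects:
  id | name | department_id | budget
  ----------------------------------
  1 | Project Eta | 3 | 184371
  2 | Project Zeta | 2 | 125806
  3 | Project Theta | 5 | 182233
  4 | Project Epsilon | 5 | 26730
SELECT department_id, MAX(budget) AS max_budget FROM projects GROUP BY department_id HAVING MAX(budget) > 44216

Execution result:
department_id | max_budget
2 | 125806
3 | 184371
5 | 182233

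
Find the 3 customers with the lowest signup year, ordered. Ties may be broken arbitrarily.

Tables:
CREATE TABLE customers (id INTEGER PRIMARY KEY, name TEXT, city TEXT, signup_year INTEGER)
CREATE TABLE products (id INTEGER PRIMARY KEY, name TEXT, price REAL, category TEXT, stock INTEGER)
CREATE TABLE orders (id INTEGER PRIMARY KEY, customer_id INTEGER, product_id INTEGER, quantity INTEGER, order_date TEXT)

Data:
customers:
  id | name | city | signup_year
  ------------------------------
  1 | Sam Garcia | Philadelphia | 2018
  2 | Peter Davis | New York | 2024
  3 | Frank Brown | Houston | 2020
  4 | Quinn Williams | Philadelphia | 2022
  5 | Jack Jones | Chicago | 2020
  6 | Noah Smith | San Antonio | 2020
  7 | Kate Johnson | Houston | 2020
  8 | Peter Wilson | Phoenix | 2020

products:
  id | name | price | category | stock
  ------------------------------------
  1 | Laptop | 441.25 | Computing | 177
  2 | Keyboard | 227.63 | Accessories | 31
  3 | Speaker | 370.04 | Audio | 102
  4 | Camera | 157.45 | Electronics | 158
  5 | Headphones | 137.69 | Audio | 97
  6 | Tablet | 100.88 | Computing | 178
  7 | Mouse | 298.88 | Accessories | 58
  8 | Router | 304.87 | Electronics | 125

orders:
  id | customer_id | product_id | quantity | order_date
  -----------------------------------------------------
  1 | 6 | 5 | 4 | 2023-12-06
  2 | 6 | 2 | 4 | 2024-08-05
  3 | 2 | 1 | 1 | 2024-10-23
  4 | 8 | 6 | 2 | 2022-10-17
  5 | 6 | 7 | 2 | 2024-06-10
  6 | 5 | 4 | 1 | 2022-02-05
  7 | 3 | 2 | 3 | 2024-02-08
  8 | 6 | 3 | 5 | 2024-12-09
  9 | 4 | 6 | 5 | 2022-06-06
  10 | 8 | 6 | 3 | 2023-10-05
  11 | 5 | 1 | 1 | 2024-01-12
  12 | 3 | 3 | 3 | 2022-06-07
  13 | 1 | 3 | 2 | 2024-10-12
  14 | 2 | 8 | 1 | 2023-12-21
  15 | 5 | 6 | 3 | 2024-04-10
SELECT name, signup_year FROM customers ORDER BY signup_year ASC LIMIT 3

Execution result:
name | signup_year
Sam Garcia | 2018
Frank Brown | 2020
Jack Jones | 2020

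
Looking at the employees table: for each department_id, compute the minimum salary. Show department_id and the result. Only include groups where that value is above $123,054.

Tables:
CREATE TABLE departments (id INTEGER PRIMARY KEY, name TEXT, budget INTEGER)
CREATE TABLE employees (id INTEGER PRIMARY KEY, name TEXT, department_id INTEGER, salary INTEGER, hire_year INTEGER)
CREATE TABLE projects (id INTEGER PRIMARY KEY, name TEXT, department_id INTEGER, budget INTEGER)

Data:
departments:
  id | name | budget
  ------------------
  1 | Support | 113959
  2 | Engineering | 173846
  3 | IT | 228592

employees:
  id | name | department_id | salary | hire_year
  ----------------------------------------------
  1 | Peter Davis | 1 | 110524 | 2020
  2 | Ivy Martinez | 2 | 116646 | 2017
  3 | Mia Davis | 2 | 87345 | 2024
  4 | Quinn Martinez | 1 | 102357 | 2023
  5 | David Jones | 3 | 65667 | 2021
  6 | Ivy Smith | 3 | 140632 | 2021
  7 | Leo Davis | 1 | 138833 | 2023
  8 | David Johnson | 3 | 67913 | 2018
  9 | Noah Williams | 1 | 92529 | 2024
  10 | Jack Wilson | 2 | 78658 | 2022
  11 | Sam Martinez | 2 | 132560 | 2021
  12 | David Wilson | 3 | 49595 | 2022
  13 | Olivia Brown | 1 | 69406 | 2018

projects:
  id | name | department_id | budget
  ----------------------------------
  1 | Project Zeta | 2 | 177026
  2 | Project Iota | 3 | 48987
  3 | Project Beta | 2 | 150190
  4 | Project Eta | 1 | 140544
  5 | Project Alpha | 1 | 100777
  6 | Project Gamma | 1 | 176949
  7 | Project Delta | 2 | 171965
SELECT department_id, MIN(salary) AS min_salary FROM employees GROUP BY department_id HAVING MIN(salary) > 123054

Execution result:
(no rows)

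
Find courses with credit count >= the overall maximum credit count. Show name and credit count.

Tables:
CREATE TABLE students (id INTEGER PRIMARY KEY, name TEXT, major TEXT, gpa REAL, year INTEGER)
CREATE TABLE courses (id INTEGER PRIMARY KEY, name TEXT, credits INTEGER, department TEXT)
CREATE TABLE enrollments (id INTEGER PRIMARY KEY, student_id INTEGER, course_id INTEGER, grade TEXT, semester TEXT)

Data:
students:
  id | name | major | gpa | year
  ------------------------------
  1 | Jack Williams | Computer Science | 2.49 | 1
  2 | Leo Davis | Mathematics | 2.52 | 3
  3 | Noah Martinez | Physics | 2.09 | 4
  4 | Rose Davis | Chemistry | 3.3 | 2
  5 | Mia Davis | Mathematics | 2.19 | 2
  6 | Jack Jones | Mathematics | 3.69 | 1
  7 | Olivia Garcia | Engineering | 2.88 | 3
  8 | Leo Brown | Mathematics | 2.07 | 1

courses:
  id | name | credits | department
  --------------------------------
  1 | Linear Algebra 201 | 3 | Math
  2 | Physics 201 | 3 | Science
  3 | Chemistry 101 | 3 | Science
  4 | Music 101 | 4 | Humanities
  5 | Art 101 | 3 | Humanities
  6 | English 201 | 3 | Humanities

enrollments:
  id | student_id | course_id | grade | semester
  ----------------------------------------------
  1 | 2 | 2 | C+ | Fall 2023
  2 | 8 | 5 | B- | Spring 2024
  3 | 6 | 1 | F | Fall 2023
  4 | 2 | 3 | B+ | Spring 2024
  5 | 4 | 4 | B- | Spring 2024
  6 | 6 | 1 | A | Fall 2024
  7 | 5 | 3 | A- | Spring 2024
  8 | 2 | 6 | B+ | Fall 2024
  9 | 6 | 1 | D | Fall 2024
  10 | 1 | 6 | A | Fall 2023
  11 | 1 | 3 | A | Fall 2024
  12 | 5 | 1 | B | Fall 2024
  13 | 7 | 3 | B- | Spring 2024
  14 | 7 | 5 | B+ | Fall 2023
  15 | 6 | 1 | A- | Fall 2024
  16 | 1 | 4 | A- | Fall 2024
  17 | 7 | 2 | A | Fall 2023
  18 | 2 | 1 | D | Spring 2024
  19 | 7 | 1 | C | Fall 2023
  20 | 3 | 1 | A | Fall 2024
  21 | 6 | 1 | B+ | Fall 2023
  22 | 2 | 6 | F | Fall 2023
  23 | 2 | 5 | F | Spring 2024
SELECT name, credits FROM courses WHERE credits >= (SELECT MAX(credits) FROM courses)

Execution result:
name | credits
Music 101 | 4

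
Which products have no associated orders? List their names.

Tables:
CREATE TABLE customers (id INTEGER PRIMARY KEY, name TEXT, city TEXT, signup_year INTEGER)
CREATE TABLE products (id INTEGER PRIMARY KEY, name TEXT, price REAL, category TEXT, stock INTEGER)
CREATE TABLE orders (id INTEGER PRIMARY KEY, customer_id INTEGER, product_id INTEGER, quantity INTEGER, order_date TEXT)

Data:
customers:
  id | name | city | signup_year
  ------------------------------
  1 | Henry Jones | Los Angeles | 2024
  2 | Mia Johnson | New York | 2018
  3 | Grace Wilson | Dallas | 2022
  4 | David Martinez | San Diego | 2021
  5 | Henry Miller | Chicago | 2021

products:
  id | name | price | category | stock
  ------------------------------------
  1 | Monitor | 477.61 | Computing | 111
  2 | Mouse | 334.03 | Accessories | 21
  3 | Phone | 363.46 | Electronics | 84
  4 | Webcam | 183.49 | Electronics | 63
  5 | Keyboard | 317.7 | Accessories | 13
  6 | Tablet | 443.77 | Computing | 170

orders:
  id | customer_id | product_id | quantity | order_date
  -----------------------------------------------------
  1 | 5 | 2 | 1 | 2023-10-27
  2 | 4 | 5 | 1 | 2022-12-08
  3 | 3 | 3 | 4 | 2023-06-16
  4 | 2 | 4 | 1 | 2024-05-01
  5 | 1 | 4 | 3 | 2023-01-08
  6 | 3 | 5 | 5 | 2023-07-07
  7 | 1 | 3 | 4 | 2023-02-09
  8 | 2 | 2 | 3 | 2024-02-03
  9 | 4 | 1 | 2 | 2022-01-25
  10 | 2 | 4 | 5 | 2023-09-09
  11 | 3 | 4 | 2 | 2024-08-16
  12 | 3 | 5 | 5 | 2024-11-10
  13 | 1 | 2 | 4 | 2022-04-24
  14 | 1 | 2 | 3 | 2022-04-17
SELECT p.name FROM products p LEFT JOIN orders c ON c.product_id = p.id WHERE c.id IS NULL

Execution result:
Tablet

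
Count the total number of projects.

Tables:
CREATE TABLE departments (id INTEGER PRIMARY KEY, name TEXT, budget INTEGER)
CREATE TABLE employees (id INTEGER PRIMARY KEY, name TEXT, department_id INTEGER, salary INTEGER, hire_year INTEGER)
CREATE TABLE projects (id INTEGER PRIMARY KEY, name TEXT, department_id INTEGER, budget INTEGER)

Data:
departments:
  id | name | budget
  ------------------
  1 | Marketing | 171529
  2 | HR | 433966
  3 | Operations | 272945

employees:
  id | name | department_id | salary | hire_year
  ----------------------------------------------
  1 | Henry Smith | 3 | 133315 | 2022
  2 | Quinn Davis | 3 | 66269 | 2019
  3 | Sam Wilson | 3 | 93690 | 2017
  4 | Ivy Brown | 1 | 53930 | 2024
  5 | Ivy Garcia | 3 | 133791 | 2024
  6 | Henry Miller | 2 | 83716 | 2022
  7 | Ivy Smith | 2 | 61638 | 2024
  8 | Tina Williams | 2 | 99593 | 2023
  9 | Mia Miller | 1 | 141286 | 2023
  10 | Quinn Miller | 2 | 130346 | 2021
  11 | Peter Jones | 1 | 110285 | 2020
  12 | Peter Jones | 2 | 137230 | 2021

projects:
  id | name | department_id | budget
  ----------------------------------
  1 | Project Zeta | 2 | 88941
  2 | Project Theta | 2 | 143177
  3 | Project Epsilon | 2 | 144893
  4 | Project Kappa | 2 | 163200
SELECT COUNT(*) FROM projects

Execution result:
4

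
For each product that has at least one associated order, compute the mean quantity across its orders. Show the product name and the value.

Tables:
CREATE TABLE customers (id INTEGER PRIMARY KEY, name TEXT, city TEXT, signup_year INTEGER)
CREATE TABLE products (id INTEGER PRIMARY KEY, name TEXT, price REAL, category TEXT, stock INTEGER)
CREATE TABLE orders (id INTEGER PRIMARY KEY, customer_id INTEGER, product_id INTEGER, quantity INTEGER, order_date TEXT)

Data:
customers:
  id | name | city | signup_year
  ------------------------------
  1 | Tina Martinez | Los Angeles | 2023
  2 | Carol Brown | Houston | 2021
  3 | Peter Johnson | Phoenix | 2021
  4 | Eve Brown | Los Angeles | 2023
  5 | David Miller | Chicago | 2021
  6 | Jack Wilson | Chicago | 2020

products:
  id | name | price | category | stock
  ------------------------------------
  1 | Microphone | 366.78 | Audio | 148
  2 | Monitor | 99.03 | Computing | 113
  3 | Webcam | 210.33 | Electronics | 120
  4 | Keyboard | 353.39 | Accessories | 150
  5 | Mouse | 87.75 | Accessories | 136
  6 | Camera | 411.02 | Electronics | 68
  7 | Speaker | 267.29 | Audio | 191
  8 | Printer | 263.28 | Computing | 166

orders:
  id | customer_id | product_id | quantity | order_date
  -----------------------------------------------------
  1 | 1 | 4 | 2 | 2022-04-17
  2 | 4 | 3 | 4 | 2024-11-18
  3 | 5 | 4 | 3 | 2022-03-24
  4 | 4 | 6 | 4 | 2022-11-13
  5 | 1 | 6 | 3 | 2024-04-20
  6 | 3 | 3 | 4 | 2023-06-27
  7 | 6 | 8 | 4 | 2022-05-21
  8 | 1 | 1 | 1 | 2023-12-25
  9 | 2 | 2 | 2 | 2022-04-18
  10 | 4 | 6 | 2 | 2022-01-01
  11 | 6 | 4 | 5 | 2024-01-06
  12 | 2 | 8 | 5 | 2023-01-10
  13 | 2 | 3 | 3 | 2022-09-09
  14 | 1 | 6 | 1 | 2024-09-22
SELECT p.name, AVG(c.quantity) AS avg_quantity FROM orders c JOIN products p ON c.product_id = p.id GROUP BY p.id, p.name

Execution result:
name | avg_quantity
Microphone | 1.00
Monitor | 2.00
Webcam | 3.67
Keyboard | 3.33
Camera | 2.50
Printer | 4.50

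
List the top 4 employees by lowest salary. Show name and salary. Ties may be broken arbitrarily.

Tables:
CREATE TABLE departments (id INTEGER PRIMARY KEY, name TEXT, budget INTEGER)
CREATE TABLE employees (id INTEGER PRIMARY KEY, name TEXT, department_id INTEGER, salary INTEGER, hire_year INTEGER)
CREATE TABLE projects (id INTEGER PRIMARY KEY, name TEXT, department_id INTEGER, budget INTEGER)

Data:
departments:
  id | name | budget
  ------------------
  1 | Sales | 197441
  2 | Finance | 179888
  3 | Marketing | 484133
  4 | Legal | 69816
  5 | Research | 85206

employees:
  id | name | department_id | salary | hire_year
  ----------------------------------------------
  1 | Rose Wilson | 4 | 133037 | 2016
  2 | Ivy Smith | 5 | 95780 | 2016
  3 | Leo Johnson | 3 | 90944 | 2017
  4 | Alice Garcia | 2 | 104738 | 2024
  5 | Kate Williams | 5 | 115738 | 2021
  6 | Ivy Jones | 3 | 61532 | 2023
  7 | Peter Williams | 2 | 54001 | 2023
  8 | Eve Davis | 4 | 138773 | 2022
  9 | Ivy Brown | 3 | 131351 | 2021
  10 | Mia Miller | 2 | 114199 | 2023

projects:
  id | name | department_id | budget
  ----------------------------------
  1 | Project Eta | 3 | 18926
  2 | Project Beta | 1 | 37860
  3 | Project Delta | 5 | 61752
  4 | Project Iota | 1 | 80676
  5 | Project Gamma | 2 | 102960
SELECT name, salary FROM employees ORDER BY salary ASC LIMIT 4

Execution result:
name | salary
Peter Williams | 54001
Ivy Jones | 61532
Leo Johnson | 90944
Ivy Smith | 95780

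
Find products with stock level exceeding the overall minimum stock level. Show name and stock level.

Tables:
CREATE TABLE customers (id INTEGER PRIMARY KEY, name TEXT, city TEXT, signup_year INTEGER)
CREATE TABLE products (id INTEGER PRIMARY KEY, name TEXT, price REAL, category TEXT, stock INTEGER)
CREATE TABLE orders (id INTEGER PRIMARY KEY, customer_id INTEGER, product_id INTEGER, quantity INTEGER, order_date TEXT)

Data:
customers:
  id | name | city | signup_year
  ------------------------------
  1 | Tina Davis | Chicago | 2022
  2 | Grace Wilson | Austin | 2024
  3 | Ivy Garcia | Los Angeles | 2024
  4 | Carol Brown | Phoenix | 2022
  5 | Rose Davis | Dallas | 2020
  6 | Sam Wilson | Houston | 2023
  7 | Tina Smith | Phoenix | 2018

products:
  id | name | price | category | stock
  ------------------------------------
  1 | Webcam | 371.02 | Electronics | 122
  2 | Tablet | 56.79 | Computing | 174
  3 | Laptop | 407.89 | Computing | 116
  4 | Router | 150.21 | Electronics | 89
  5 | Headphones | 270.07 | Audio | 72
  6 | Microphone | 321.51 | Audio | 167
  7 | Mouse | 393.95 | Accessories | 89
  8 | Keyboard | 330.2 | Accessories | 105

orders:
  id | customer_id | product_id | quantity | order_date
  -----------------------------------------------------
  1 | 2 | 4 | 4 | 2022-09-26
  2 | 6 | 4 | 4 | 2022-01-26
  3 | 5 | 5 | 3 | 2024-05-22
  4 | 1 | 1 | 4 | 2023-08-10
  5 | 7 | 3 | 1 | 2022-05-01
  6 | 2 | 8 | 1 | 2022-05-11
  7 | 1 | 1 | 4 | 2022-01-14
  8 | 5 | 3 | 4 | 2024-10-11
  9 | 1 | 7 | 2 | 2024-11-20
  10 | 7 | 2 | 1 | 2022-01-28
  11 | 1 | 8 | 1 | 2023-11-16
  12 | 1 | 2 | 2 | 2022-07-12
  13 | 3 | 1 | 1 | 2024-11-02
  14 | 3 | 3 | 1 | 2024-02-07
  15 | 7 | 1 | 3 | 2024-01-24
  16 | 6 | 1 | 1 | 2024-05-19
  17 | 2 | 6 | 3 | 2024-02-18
SELECT name, stock FROM products WHERE stock > (SELECT MIN(stock) FROM products)

Execution result:
name | stock
Webcam | 122
Tablet | 174
Laptop | 116
Router | 89
Microphone | 167
Mouse | 89
Keyboard | 105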